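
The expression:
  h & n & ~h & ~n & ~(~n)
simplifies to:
False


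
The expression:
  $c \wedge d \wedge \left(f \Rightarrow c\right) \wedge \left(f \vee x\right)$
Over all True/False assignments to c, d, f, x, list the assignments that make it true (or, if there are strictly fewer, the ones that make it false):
is true only for:
  c=True, d=True, f=False, x=True;
  c=True, d=True, f=True, x=False;
  c=True, d=True, f=True, x=True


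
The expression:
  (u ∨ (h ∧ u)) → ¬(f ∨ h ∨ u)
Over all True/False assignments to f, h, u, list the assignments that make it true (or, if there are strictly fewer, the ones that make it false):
is true only for:
  f=False, h=False, u=False;
  f=False, h=True, u=False;
  f=True, h=False, u=False;
  f=True, h=True, u=False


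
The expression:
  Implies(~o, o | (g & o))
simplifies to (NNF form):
o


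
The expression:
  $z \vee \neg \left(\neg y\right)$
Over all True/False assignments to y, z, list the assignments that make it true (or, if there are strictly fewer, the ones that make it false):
is false only for:
  y=False, z=False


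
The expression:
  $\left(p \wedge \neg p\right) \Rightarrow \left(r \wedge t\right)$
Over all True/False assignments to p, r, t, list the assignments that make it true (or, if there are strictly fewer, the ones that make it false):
is always true.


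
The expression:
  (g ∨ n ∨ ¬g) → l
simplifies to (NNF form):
l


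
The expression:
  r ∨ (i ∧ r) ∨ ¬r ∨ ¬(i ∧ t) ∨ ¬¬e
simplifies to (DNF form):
True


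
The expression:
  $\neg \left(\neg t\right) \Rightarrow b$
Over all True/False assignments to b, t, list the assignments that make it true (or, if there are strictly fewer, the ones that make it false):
is false only for:
  b=False, t=True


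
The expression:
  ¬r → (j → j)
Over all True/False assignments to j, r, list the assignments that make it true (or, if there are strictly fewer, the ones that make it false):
is always true.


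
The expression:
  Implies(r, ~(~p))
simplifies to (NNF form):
p | ~r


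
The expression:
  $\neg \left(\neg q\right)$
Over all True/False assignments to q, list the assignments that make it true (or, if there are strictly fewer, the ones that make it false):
is true only for:
  q=True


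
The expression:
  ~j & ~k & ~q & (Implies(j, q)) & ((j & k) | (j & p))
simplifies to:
False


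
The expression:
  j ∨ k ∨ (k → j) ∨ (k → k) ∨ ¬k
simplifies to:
True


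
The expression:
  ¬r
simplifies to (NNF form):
¬r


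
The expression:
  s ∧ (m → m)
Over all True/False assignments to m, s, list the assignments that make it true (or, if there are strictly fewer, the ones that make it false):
is true only for:
  m=False, s=True;
  m=True, s=True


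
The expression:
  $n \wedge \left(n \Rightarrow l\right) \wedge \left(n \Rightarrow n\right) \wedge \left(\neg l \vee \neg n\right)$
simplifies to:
$\text{False}$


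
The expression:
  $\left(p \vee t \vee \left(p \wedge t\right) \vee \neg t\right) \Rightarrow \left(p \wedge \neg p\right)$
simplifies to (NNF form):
$\text{False}$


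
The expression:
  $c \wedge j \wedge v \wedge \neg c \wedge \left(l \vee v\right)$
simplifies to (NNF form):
$\text{False}$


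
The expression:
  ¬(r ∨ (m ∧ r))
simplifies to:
¬r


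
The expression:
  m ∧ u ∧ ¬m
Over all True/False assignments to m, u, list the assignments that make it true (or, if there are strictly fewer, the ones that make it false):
is never true.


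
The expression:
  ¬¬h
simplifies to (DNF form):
h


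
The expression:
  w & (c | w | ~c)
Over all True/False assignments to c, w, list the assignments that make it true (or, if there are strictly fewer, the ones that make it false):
is true only for:
  c=False, w=True;
  c=True, w=True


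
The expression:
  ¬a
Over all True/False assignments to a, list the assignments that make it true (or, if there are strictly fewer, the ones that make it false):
is true only for:
  a=False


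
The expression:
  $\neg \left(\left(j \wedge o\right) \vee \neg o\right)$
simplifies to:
$o \wedge \neg j$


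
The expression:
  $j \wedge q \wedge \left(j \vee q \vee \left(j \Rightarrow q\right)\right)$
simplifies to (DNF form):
$j \wedge q$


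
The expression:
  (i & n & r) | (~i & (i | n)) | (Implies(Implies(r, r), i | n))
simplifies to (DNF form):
i | n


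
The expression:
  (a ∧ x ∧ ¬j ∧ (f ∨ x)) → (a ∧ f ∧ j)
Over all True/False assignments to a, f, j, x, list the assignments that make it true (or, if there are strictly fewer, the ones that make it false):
is false only for:
  a=True, f=False, j=False, x=True;
  a=True, f=True, j=False, x=True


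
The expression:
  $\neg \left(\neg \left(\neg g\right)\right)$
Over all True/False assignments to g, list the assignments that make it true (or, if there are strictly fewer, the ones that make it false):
is true only for:
  g=False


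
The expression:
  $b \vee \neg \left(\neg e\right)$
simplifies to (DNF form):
$b \vee e$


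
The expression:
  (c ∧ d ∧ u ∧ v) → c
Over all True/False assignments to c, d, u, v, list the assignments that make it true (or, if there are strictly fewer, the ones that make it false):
is always true.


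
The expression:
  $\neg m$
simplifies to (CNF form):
$\neg m$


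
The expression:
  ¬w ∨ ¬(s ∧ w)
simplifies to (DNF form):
¬s ∨ ¬w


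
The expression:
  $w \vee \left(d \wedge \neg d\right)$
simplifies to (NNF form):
$w$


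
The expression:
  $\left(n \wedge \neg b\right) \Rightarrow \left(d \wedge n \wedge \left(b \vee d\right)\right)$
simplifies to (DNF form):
$b \vee d \vee \neg n$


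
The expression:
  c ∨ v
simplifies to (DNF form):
c ∨ v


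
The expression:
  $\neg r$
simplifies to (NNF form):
$\neg r$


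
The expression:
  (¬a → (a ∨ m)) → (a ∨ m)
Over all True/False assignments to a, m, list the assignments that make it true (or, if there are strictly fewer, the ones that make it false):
is always true.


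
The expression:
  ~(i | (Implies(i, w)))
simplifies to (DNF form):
False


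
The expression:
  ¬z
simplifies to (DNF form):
¬z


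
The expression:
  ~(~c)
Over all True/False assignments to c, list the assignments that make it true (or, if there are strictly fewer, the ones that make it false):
is true only for:
  c=True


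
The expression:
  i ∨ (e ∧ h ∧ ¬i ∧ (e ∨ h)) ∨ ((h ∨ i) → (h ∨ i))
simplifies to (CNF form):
True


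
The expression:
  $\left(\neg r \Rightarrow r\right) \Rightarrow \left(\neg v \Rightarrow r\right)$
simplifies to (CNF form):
$\text{True}$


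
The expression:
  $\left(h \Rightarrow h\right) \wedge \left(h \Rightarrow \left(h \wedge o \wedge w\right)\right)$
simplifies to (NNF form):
$\left(o \wedge w\right) \vee \neg h$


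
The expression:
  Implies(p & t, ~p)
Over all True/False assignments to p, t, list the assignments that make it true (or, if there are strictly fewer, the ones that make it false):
is false only for:
  p=True, t=True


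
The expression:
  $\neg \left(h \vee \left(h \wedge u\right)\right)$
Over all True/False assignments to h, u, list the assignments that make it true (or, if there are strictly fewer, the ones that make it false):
is true only for:
  h=False, u=False;
  h=False, u=True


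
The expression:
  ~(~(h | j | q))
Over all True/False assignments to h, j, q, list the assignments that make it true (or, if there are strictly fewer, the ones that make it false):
is false only for:
  h=False, j=False, q=False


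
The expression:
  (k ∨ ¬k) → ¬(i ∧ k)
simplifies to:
¬i ∨ ¬k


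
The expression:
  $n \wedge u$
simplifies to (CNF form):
$n \wedge u$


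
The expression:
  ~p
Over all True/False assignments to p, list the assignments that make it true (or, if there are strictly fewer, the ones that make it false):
is true only for:
  p=False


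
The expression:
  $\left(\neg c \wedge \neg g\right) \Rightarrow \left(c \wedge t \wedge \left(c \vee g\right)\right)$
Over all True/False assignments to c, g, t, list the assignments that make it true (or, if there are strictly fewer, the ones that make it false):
is false only for:
  c=False, g=False, t=False;
  c=False, g=False, t=True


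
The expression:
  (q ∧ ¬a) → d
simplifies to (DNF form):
a ∨ d ∨ ¬q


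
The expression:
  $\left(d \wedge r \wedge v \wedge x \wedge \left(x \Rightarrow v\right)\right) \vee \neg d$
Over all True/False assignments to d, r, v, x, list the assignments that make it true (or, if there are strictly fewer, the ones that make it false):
is false only for:
  d=True, r=False, v=False, x=False;
  d=True, r=False, v=False, x=True;
  d=True, r=False, v=True, x=False;
  d=True, r=False, v=True, x=True;
  d=True, r=True, v=False, x=False;
  d=True, r=True, v=False, x=True;
  d=True, r=True, v=True, x=False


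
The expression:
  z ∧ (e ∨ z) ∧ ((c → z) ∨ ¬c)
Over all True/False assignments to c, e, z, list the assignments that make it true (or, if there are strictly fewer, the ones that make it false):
is true only for:
  c=False, e=False, z=True;
  c=False, e=True, z=True;
  c=True, e=False, z=True;
  c=True, e=True, z=True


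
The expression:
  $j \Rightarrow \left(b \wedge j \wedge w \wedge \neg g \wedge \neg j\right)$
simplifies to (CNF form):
$\neg j$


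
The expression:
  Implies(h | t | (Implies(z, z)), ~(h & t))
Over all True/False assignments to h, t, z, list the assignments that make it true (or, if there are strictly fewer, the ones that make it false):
is false only for:
  h=True, t=True, z=False;
  h=True, t=True, z=True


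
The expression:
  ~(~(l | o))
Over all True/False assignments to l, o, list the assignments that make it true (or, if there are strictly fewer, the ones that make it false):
is false only for:
  l=False, o=False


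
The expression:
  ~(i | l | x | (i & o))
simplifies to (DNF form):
~i & ~l & ~x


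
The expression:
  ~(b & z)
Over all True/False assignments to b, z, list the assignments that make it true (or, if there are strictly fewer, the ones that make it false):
is false only for:
  b=True, z=True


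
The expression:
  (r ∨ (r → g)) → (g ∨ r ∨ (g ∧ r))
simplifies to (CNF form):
g ∨ r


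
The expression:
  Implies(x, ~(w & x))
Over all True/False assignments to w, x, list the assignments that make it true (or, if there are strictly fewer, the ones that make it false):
is false only for:
  w=True, x=True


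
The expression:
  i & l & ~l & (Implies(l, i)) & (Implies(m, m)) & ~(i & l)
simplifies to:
False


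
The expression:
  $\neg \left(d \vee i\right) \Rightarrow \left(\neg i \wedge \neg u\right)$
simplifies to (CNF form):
$d \vee i \vee \neg u$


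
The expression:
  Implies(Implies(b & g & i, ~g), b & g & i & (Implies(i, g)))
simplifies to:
b & g & i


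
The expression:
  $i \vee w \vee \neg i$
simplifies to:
$\text{True}$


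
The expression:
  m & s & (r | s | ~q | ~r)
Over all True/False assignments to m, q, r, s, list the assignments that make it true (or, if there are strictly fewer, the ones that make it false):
is true only for:
  m=True, q=False, r=False, s=True;
  m=True, q=False, r=True, s=True;
  m=True, q=True, r=False, s=True;
  m=True, q=True, r=True, s=True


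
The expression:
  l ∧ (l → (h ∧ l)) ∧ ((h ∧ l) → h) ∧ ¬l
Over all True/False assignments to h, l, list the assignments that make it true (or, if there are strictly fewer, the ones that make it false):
is never true.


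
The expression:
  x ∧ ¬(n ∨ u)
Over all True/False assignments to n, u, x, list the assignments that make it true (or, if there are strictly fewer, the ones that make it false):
is true only for:
  n=False, u=False, x=True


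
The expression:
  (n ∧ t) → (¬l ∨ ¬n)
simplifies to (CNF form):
¬l ∨ ¬n ∨ ¬t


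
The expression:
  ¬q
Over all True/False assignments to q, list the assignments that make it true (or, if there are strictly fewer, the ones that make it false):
is true only for:
  q=False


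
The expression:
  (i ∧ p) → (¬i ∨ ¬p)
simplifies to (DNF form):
¬i ∨ ¬p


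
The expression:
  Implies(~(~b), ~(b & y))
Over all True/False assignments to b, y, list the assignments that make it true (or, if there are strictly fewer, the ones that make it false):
is false only for:
  b=True, y=True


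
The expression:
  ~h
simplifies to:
~h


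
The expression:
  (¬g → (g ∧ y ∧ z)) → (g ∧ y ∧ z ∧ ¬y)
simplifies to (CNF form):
¬g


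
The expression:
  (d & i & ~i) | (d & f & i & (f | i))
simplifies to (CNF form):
d & f & i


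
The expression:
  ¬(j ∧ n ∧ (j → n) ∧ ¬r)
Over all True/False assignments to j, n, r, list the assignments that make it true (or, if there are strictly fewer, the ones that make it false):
is false only for:
  j=True, n=True, r=False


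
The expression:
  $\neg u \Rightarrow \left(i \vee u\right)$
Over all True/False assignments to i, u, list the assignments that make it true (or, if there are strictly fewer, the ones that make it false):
is false only for:
  i=False, u=False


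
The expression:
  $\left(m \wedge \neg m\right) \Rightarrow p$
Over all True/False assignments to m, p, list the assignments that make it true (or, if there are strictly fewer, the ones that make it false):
is always true.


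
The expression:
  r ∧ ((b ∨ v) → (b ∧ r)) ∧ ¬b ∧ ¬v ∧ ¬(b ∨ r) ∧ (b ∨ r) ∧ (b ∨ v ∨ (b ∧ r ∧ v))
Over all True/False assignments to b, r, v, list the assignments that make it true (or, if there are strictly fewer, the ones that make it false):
is never true.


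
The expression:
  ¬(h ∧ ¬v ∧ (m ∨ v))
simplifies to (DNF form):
v ∨ ¬h ∨ ¬m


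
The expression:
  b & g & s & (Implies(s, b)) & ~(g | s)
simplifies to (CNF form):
False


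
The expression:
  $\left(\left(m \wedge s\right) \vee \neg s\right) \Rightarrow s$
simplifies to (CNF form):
$s$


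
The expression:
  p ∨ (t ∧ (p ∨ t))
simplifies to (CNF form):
p ∨ t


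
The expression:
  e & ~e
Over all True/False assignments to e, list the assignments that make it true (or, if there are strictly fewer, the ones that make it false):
is never true.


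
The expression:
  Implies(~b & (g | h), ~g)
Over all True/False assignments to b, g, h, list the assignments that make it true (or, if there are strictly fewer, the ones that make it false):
is false only for:
  b=False, g=True, h=False;
  b=False, g=True, h=True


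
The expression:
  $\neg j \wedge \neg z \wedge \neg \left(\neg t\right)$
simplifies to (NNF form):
$t \wedge \neg j \wedge \neg z$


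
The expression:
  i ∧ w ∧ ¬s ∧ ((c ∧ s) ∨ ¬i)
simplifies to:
False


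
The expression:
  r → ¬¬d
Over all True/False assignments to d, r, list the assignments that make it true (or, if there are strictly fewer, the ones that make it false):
is false only for:
  d=False, r=True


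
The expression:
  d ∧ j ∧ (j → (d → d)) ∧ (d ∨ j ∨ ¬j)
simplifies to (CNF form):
d ∧ j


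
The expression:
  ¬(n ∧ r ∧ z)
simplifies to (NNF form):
¬n ∨ ¬r ∨ ¬z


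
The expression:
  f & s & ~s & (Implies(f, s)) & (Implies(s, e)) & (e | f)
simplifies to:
False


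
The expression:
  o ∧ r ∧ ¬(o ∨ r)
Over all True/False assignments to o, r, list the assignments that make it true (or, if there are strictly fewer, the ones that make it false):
is never true.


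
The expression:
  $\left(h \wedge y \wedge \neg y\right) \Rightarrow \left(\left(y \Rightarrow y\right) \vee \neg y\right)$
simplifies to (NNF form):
$\text{True}$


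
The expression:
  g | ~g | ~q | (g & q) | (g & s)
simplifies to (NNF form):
True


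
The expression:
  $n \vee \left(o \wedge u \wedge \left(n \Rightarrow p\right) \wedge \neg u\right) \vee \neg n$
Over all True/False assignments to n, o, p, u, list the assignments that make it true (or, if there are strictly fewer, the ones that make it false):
is always true.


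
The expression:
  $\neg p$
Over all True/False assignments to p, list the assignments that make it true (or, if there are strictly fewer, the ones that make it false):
is true only for:
  p=False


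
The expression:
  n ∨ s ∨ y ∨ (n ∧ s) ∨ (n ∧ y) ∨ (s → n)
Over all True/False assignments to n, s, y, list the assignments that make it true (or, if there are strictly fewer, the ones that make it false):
is always true.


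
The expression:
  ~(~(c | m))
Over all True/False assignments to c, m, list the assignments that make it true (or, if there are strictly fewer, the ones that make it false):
is false only for:
  c=False, m=False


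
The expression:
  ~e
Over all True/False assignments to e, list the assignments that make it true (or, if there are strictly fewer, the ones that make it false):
is true only for:
  e=False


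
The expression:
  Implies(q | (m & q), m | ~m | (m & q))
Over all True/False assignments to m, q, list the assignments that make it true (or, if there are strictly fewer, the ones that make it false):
is always true.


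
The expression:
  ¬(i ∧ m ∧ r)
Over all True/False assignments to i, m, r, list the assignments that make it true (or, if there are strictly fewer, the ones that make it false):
is false only for:
  i=True, m=True, r=True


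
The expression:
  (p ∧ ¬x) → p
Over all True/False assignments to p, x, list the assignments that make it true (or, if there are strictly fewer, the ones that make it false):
is always true.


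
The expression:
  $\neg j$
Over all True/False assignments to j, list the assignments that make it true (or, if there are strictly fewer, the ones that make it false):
is true only for:
  j=False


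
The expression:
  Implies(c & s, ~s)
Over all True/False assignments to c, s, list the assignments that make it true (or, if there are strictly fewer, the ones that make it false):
is false only for:
  c=True, s=True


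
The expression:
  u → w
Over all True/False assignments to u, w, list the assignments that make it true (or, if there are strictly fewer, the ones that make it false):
is false only for:
  u=True, w=False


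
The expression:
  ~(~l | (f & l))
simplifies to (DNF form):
l & ~f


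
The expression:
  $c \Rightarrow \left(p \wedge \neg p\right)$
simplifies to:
$\neg c$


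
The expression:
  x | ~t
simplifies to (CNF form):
x | ~t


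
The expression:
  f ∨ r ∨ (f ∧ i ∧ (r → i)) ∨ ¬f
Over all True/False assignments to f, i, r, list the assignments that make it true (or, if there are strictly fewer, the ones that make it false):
is always true.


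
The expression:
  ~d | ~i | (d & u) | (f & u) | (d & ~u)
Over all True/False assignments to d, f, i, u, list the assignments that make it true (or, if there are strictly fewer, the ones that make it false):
is always true.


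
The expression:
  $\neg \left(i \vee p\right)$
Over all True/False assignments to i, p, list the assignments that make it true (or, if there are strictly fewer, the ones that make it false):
is true only for:
  i=False, p=False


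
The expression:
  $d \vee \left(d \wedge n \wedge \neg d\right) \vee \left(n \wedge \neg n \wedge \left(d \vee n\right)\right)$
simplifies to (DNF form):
$d$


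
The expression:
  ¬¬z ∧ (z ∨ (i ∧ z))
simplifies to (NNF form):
z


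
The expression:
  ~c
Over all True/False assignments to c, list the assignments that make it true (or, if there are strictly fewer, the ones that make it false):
is true only for:
  c=False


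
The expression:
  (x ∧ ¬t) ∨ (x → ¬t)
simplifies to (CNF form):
¬t ∨ ¬x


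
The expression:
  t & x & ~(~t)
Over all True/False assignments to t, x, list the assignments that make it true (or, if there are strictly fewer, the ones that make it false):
is true only for:
  t=True, x=True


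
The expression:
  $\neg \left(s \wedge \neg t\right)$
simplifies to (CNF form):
$t \vee \neg s$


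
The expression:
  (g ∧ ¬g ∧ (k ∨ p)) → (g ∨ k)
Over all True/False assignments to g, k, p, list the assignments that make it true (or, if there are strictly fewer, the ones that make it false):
is always true.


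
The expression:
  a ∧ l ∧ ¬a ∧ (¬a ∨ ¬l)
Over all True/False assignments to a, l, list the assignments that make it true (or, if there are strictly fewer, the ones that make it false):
is never true.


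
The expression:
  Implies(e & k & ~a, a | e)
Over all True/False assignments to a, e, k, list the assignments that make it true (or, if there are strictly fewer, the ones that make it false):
is always true.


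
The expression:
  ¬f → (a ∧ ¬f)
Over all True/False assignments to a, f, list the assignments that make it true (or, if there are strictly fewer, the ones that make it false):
is false only for:
  a=False, f=False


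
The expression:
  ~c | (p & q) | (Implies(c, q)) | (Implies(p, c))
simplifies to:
True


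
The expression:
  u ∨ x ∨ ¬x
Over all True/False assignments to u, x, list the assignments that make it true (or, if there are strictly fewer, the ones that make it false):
is always true.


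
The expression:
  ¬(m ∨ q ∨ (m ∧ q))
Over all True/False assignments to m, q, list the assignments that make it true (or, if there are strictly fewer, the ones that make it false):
is true only for:
  m=False, q=False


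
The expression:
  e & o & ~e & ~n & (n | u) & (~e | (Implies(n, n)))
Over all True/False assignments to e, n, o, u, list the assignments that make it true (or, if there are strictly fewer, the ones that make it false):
is never true.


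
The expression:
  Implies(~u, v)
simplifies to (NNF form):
u | v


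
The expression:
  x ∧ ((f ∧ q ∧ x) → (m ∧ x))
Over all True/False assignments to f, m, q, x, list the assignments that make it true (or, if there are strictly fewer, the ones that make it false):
is true only for:
  f=False, m=False, q=False, x=True;
  f=False, m=False, q=True, x=True;
  f=False, m=True, q=False, x=True;
  f=False, m=True, q=True, x=True;
  f=True, m=False, q=False, x=True;
  f=True, m=True, q=False, x=True;
  f=True, m=True, q=True, x=True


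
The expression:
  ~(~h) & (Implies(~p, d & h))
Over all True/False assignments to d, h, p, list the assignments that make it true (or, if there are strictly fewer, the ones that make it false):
is true only for:
  d=False, h=True, p=True;
  d=True, h=True, p=False;
  d=True, h=True, p=True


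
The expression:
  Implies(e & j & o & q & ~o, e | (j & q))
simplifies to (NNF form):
True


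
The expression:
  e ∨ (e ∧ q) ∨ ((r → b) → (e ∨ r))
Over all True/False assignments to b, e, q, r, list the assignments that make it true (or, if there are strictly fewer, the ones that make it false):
is false only for:
  b=False, e=False, q=False, r=False;
  b=False, e=False, q=True, r=False;
  b=True, e=False, q=False, r=False;
  b=True, e=False, q=True, r=False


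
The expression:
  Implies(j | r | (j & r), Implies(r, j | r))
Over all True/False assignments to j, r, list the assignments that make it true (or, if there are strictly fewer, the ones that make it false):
is always true.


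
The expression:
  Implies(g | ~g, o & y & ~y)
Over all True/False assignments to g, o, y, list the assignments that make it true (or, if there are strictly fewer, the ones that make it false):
is never true.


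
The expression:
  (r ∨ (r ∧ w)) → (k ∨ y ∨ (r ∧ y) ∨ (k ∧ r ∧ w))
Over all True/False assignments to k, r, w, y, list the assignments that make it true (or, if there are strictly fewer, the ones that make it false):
is false only for:
  k=False, r=True, w=False, y=False;
  k=False, r=True, w=True, y=False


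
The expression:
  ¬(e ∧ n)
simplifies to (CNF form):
¬e ∨ ¬n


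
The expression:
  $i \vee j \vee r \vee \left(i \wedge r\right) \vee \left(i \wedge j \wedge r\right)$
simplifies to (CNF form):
$i \vee j \vee r$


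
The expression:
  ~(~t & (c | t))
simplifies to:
t | ~c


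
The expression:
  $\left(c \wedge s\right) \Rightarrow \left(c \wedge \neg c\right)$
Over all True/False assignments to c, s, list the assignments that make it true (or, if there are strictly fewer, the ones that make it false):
is false only for:
  c=True, s=True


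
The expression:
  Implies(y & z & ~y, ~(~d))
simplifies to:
True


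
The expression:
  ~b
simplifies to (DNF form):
~b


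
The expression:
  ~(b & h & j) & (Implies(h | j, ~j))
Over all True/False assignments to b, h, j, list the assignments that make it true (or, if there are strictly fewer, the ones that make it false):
is true only for:
  b=False, h=False, j=False;
  b=False, h=True, j=False;
  b=True, h=False, j=False;
  b=True, h=True, j=False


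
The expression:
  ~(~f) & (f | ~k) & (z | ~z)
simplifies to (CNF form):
f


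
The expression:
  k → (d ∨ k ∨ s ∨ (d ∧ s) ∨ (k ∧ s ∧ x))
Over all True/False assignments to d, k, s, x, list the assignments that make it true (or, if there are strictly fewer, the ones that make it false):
is always true.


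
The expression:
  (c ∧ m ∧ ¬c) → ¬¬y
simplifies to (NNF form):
True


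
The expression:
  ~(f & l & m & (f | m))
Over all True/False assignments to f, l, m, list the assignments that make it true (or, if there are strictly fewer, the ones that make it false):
is false only for:
  f=True, l=True, m=True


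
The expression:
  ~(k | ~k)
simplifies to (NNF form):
False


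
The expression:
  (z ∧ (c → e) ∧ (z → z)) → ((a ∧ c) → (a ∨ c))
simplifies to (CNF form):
True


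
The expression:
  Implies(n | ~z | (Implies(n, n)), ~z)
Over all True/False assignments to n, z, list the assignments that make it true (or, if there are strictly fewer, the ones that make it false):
is true only for:
  n=False, z=False;
  n=True, z=False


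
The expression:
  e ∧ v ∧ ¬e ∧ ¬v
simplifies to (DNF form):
False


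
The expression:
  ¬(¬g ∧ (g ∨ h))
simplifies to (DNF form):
g ∨ ¬h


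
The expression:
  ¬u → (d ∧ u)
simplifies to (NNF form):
u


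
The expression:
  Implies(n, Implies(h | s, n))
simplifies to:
True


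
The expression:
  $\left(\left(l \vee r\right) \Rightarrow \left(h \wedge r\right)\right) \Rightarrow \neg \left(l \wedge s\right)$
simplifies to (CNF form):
$\neg h \vee \neg l \vee \neg r \vee \neg s$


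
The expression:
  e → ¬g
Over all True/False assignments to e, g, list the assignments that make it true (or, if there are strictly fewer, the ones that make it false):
is false only for:
  e=True, g=True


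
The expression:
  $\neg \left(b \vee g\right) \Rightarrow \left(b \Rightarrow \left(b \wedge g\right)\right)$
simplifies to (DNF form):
$\text{True}$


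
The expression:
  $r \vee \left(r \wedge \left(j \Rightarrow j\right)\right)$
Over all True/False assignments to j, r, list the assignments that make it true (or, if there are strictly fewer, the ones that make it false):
is true only for:
  j=False, r=True;
  j=True, r=True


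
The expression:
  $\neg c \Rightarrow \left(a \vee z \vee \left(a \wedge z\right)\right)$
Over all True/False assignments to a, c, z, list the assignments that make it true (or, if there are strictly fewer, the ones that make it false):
is false only for:
  a=False, c=False, z=False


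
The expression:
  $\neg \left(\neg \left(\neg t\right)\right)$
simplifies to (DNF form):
$\neg t$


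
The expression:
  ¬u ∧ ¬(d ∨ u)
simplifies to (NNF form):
¬d ∧ ¬u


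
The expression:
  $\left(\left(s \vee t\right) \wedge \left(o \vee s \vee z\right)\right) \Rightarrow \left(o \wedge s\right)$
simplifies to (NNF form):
$\left(o \wedge s\right) \vee \left(\neg s \wedge \neg t\right) \vee \left(\neg o \wedge \neg s \wedge \neg z\right)$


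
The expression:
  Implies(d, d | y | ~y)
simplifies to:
True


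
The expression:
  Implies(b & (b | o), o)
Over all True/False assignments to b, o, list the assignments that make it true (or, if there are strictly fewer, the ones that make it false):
is false only for:
  b=True, o=False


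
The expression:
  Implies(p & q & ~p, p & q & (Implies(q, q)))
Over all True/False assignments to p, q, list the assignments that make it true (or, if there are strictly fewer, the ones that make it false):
is always true.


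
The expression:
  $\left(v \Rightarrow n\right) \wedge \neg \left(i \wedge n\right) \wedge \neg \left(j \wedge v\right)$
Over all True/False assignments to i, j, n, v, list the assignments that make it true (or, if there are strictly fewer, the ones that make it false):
is true only for:
  i=False, j=False, n=False, v=False;
  i=False, j=False, n=True, v=False;
  i=False, j=False, n=True, v=True;
  i=False, j=True, n=False, v=False;
  i=False, j=True, n=True, v=False;
  i=True, j=False, n=False, v=False;
  i=True, j=True, n=False, v=False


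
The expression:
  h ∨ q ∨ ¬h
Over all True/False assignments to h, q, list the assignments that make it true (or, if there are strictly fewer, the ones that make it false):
is always true.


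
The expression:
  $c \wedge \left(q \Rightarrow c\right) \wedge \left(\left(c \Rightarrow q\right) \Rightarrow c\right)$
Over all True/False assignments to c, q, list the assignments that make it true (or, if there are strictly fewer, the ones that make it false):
is true only for:
  c=True, q=False;
  c=True, q=True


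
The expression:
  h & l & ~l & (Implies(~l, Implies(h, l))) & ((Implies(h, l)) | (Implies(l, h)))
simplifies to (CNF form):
False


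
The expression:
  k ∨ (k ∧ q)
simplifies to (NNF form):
k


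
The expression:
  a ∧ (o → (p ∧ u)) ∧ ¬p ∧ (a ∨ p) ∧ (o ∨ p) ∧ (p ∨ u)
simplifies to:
False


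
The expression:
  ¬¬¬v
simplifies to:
¬v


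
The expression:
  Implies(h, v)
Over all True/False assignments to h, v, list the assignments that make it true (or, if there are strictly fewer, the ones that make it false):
is false only for:
  h=True, v=False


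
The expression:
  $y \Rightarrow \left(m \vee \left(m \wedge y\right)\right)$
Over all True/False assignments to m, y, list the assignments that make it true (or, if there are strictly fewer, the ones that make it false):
is false only for:
  m=False, y=True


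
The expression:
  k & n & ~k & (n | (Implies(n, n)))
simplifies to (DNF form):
False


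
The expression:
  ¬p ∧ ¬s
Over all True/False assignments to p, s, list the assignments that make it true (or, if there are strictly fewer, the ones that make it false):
is true only for:
  p=False, s=False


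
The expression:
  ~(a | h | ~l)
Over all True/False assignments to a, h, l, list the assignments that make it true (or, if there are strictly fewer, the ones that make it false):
is true only for:
  a=False, h=False, l=True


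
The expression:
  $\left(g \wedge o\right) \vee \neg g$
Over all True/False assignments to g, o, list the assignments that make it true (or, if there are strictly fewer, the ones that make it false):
is false only for:
  g=True, o=False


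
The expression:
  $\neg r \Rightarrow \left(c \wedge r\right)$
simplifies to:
$r$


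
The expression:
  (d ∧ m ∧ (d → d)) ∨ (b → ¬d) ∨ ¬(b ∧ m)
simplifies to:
True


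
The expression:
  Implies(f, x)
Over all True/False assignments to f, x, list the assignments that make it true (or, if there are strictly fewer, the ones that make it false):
is false only for:
  f=True, x=False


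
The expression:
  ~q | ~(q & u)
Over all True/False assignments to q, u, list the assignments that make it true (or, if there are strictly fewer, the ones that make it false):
is false only for:
  q=True, u=True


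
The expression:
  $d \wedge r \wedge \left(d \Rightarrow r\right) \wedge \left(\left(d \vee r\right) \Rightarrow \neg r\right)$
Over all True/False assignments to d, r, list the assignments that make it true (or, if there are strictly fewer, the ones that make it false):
is never true.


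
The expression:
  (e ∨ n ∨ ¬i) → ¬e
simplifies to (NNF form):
¬e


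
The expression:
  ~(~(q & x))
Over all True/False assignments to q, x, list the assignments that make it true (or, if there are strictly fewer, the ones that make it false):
is true only for:
  q=True, x=True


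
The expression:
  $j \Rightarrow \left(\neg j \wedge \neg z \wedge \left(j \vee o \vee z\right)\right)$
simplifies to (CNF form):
$\neg j$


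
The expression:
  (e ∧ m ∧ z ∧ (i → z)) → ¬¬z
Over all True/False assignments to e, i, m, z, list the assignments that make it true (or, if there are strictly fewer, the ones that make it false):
is always true.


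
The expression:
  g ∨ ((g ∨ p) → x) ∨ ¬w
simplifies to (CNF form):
g ∨ x ∨ ¬p ∨ ¬w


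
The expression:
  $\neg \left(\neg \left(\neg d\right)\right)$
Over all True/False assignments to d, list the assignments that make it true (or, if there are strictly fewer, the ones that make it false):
is true only for:
  d=False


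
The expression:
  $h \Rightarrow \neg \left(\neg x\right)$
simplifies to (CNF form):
$x \vee \neg h$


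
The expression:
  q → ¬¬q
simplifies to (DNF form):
True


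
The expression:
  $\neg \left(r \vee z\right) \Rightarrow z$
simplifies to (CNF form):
$r \vee z$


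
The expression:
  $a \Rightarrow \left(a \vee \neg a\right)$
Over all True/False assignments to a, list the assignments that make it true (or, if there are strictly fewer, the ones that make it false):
is always true.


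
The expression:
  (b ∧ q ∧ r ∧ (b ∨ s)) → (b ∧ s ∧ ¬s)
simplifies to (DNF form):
¬b ∨ ¬q ∨ ¬r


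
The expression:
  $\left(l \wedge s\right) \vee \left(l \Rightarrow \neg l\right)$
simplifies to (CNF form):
$s \vee \neg l$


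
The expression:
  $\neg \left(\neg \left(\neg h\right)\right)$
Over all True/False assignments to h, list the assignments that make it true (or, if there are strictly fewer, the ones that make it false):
is true only for:
  h=False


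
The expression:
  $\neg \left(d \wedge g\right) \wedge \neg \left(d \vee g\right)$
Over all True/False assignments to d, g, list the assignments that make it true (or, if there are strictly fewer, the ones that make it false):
is true only for:
  d=False, g=False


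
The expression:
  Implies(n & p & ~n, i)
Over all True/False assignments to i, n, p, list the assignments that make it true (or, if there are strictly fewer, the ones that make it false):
is always true.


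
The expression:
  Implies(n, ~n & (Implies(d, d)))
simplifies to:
~n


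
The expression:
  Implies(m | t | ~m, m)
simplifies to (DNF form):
m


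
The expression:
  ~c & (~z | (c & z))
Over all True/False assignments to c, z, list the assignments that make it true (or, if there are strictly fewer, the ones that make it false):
is true only for:
  c=False, z=False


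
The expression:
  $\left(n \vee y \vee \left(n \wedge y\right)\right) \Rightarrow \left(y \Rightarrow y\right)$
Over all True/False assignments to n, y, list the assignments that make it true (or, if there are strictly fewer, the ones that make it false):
is always true.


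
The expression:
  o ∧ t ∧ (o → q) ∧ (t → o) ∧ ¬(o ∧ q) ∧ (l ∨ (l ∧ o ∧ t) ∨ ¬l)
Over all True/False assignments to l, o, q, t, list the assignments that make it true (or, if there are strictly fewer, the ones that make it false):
is never true.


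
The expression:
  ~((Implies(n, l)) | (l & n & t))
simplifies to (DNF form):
n & ~l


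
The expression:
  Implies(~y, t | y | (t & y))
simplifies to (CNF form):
t | y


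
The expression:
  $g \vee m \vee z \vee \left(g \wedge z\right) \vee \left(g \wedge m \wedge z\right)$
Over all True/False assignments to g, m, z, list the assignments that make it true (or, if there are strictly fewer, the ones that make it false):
is false only for:
  g=False, m=False, z=False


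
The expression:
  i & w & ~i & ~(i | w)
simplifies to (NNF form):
False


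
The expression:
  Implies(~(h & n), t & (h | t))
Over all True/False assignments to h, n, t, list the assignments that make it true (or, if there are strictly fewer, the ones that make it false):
is false only for:
  h=False, n=False, t=False;
  h=False, n=True, t=False;
  h=True, n=False, t=False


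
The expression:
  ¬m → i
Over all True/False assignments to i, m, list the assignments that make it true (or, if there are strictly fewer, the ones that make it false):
is false only for:
  i=False, m=False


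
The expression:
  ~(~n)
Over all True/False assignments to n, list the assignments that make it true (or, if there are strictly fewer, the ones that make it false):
is true only for:
  n=True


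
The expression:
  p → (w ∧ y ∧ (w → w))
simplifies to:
(w ∧ y) ∨ ¬p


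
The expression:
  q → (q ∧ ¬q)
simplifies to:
¬q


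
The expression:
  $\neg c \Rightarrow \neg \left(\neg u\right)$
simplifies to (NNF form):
$c \vee u$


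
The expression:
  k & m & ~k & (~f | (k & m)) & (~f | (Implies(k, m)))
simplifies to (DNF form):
False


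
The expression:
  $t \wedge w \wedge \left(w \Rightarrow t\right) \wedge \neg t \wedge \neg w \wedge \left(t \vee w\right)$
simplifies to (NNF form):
$\text{False}$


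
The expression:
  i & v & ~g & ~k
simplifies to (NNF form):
i & v & ~g & ~k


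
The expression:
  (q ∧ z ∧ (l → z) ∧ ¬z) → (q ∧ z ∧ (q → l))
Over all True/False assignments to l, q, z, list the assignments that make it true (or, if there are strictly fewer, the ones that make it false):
is always true.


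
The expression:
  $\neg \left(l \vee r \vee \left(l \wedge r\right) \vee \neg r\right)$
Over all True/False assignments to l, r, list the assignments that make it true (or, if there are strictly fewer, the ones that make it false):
is never true.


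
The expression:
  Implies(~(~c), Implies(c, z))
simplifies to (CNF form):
z | ~c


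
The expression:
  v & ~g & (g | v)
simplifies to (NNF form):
v & ~g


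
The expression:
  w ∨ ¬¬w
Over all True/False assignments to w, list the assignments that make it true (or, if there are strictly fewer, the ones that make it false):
is true only for:
  w=True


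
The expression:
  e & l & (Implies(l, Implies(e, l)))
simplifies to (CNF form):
e & l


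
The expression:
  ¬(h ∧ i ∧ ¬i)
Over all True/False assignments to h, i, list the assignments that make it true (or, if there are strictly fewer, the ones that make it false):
is always true.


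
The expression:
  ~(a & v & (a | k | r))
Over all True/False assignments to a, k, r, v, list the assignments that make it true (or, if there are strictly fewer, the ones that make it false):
is false only for:
  a=True, k=False, r=False, v=True;
  a=True, k=False, r=True, v=True;
  a=True, k=True, r=False, v=True;
  a=True, k=True, r=True, v=True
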